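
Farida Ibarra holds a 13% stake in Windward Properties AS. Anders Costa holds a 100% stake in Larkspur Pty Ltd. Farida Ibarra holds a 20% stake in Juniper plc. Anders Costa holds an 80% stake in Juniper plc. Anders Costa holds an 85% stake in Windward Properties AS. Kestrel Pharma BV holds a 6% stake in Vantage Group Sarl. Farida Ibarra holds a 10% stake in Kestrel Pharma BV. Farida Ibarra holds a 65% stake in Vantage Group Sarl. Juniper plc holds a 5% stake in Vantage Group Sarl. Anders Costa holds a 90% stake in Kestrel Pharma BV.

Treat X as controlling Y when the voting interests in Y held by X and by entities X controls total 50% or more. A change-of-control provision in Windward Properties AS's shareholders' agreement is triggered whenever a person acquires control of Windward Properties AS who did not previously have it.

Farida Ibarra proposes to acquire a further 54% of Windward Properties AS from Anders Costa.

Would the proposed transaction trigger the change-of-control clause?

The purchase adds only to Farida's holdings (Anders's stake shrinks), so Farida is the only person who could newly come to control Windward.
Farida holds 65% of Vantage, so Farida controls Vantage.
In Windward, Farida's side holds only 13%, not ≥ 50%.
So before the transaction, Farida does not control Windward.
After the purchase, Farida's direct stake in Windward rises to 13% + 54% = 67%, and Anders's stake falls to 31%.
Farida holds 67% of Windward, so Farida controls Windward.
Farida did not control Windward before and does after, so the clause is triggered.

Yes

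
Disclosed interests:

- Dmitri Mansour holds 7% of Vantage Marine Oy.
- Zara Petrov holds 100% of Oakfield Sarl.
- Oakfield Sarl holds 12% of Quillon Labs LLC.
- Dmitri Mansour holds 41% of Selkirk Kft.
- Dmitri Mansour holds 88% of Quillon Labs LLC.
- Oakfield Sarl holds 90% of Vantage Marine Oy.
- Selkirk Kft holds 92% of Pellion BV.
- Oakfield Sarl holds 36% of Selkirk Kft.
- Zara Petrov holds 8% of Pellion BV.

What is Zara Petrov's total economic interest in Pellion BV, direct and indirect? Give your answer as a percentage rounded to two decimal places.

Zara reaches Pellion along 2 paths.
Via Oakfield → Selkirk: 100% × 36% × 92% = 33.12%.
Direct stake: 8% = 8%.
Total: 33.12% + 8% = 41.12%.

41.12%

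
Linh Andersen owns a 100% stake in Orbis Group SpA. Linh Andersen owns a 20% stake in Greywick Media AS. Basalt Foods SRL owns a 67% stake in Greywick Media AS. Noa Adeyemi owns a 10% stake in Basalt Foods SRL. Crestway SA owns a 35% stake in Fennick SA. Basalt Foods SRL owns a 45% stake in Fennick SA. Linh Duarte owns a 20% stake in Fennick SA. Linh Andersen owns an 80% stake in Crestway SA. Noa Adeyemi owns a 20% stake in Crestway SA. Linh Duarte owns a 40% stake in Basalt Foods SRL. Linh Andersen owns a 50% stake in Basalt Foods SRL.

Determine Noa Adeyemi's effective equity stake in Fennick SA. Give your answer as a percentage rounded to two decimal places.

11.50%

Noa reaches Fennick along 2 paths.
Via Crestway: 20% × 35% = 7%.
Via Basalt: 10% × 45% = 4.5%.
Total: 7% + 4.5% = 11.5%.
Rounded: 11.50%.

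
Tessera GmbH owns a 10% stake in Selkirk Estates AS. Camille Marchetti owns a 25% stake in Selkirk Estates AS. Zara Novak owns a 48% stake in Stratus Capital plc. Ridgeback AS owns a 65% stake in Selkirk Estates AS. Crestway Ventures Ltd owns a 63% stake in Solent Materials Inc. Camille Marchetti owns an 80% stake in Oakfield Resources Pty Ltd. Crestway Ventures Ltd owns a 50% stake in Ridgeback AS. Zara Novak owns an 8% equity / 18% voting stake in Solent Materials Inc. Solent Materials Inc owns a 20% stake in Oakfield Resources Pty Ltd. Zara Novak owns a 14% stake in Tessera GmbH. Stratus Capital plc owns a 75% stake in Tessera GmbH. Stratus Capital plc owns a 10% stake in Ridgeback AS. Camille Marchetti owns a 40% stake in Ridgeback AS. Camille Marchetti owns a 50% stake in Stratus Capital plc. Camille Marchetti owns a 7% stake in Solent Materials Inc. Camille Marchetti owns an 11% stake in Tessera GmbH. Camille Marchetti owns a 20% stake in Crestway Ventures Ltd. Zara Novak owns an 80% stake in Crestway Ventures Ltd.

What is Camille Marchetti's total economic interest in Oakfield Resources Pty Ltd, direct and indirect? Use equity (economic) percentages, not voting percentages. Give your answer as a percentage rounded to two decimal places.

Camille reaches Oakfield along 3 paths.
Via Crestway → Solent: 20% × 63% × 20% = 2.52%.
Via Solent: 7% × 20% = 1.4%.
Direct stake: 80% = 80%.
Total: 2.52% + 1.4% + 80% = 83.92%.

83.92%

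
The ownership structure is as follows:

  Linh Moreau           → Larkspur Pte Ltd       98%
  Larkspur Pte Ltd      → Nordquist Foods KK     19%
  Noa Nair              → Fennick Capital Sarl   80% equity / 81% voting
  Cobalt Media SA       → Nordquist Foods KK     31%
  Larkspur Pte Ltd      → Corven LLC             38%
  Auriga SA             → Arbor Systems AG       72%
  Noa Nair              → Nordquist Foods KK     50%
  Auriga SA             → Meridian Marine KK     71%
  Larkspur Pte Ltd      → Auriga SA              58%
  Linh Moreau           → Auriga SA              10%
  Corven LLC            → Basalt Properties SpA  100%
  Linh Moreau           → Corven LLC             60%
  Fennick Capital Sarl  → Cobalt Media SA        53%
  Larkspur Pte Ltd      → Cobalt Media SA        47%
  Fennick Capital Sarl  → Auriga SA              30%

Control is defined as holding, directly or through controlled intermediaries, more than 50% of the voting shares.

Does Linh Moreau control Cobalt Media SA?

Linh holds 98% of Larkspur, so Linh controls Larkspur.
Larkspur and Linh together hold 38% + 60% = 98% of Corven, so Linh controls Corven.
Corven holds 100% of Basalt, so Linh controls Basalt.
Linh and Larkspur together hold 10% + 58% = 68% of Auriga, so Linh controls Auriga.
Auriga holds 71% of Meridian, so Linh controls Meridian.
Auriga holds 72% of Arbor, so Linh controls Arbor.
In Cobalt, Linh's side holds only 47%, not > 50%.
So Linh does not control Cobalt.

No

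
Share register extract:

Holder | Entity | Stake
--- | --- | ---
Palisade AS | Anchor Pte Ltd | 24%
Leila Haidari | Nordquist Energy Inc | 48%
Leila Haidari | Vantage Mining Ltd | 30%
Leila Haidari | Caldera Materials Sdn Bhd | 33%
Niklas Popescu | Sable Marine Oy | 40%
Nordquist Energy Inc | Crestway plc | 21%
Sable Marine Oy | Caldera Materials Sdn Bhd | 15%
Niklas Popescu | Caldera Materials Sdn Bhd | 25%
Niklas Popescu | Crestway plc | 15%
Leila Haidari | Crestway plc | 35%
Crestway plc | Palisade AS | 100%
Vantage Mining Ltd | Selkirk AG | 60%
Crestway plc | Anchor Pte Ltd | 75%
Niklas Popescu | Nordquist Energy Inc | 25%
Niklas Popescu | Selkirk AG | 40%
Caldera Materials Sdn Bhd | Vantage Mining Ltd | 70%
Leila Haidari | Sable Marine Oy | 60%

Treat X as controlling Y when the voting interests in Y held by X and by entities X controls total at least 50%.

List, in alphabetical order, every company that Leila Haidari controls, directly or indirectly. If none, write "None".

Leila holds 60% of Sable, so Leila controls Sable.
No other company's threshold is met.

Sable Marine Oy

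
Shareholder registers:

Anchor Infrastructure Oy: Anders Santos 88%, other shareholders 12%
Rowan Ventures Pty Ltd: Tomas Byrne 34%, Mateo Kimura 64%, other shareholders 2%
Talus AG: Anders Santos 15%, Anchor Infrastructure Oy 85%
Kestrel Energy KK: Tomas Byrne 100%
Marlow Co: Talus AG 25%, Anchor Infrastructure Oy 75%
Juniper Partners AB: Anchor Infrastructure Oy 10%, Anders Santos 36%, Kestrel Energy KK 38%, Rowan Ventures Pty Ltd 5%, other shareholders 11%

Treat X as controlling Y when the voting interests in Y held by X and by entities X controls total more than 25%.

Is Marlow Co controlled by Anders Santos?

Yes

Anders holds 88% of Anchor, so Anders controls Anchor.
Anders and Anchor together hold 15% + 85% = 100% of Talus, so Anders controls Talus.
Talus and Anchor together hold 25% + 75% = 100% of Marlow, so Anders controls Marlow.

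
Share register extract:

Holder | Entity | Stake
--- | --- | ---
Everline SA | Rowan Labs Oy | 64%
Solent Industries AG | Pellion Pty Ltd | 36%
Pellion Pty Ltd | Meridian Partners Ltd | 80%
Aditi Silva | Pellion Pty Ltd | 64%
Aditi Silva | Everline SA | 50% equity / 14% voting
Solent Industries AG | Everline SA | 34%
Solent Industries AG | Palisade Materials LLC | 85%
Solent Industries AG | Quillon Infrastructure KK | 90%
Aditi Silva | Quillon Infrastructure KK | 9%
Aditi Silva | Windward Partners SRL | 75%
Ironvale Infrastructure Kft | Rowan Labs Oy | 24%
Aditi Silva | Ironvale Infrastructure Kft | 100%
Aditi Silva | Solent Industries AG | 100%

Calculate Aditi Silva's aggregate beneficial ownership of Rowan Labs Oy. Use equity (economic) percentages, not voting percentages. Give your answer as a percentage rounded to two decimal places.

Aditi reaches Rowan along 3 paths.
Via Solent → Everline: 100% × 34% × 64% = 21.76%.
Via Everline: 50% × 64% = 32%.
Via Ironvale: 100% × 24% = 24%.
Total: 21.76% + 32% + 24% = 77.76%.

77.76%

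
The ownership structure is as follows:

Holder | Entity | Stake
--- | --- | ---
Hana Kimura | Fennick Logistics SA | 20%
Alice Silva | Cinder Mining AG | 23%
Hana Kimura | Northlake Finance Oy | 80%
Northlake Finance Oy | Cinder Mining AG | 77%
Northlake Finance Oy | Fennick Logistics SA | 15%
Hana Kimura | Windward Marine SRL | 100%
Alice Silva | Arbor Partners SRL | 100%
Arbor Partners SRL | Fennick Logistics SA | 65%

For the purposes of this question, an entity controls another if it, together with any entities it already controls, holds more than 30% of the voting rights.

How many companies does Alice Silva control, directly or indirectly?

Alice holds 100% of Arbor, so Alice controls Arbor.
Arbor holds 65% of Fennick, so Alice controls Fennick.
No other company's threshold is met.
Alice controls 2 companies.

2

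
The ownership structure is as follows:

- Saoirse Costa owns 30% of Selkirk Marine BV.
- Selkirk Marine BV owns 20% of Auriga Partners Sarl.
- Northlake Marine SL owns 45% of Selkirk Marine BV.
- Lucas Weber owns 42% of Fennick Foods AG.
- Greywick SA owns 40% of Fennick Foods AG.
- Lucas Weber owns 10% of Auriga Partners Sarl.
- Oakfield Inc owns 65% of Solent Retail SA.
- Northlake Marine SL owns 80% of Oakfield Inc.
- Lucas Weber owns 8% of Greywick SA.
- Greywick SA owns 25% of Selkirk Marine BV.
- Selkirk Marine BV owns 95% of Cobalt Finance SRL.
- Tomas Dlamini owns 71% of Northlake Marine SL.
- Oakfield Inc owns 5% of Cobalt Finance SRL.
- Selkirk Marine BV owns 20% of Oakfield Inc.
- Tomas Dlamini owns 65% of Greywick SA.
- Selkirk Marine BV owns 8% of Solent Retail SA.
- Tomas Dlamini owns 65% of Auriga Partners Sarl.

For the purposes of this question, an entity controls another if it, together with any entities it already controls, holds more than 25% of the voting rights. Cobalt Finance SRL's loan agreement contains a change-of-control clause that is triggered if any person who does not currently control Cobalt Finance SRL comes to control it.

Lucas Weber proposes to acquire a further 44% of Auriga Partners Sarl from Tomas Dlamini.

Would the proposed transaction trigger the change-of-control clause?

No

The purchase adds only to Lucas's holdings (Tomas's stake shrinks), so Lucas is the only person who could newly come to control Cobalt.
Lucas holds 42% of Fennick, so Lucas controls Fennick.
Neither Lucas nor any entity Lucas controls holds any voting interest in Cobalt.
So before the transaction, Lucas does not control Cobalt.
After the purchase, Lucas's direct stake in Auriga rises to 10% + 44% = 54%, and Tomas's stake falls to 21%.
Lucas holds 54% of Auriga, so Lucas controls Auriga.
After the transaction, neither Lucas nor any entity Lucas controls holds a voting interest in Cobalt, so Lucas still does not control it.
No new person acquires control, so the clause is not triggered.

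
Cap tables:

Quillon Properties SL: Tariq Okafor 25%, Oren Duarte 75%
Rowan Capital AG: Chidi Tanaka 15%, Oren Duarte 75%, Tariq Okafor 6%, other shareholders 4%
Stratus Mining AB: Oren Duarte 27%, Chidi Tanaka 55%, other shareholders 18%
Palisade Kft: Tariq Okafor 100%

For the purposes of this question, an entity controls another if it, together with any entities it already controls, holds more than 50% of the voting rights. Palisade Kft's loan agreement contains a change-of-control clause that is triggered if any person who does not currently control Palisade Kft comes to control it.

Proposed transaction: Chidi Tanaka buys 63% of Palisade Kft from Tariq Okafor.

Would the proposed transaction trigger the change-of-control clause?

Yes

The purchase adds only to Chidi's holdings (Tariq's stake shrinks), so Chidi is the only person who could newly come to control Palisade.
Chidi holds 55% of Stratus, so Chidi controls Stratus.
Neither Chidi nor any entity Chidi controls holds any voting interest in Palisade.
So before the transaction, Chidi does not control Palisade.
After the purchase, Chidi holds 63% of Palisade directly, and Tariq's stake falls to 37%.
Chidi holds 63% of Palisade, so Chidi controls Palisade.
Chidi did not control Palisade before and does after, so the clause is triggered.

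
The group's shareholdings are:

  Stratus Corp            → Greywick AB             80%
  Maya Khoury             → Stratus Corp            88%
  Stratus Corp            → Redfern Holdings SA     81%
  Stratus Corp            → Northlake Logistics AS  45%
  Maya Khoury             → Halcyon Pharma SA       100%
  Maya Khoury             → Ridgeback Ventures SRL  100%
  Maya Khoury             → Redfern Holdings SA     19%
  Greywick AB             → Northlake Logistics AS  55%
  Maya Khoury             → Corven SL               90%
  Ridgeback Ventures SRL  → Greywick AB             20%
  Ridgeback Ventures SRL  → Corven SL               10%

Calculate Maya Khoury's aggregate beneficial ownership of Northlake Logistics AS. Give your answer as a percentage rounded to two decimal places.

89.32%

Maya reaches Northlake along 3 paths.
Via Stratus: 88% × 45% = 39.6%.
Via Stratus → Greywick: 88% × 80% × 55% = 38.72%.
Via Ridgeback → Greywick: 100% × 20% × 55% = 11%.
Total: 39.6% + 38.72% + 11% = 89.32%.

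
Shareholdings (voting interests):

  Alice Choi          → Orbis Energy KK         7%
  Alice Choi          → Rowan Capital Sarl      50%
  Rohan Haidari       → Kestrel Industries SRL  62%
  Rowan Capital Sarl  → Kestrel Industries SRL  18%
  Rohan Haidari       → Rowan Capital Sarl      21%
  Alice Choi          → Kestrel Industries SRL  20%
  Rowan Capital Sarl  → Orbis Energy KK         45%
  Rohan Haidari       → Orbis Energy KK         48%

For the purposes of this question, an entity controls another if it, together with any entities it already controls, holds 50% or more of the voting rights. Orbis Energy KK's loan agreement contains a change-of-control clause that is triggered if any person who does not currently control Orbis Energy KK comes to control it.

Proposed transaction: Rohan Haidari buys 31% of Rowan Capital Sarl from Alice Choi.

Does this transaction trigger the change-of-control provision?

The purchase adds only to Rohan's holdings (Alice's stake shrinks), so Rohan is the only person who could newly come to control Orbis.
Rohan holds 62% of Kestrel, so Rohan controls Kestrel.
In Orbis, Rohan's side holds only 48%, not ≥ 50%.
So before the transaction, Rohan does not control Orbis.
After the purchase, Rohan's direct stake in Rowan rises to 21% + 31% = 52%, and Alice's stake falls to 19%.
Rohan holds 52% of Rowan, so Rohan controls Rowan.
Rohan and Rowan together hold 48% + 45% = 93% of Orbis, so Rohan controls Orbis.
Rohan did not control Orbis before and does after, so the clause is triggered.

Yes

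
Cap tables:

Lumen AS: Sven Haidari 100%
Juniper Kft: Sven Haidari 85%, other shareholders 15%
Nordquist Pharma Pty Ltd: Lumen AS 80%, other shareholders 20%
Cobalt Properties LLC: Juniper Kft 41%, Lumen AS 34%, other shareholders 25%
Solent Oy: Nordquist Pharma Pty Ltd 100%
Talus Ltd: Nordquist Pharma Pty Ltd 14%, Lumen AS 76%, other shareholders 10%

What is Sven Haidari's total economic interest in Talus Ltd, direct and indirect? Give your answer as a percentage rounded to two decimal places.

Sven reaches Talus along 2 paths.
Via Lumen → Nordquist: 100% × 80% × 14% = 11.2%.
Via Lumen: 100% × 76% = 76%.
Total: 11.2% + 76% = 87.2%.
Rounded: 87.20%.

87.20%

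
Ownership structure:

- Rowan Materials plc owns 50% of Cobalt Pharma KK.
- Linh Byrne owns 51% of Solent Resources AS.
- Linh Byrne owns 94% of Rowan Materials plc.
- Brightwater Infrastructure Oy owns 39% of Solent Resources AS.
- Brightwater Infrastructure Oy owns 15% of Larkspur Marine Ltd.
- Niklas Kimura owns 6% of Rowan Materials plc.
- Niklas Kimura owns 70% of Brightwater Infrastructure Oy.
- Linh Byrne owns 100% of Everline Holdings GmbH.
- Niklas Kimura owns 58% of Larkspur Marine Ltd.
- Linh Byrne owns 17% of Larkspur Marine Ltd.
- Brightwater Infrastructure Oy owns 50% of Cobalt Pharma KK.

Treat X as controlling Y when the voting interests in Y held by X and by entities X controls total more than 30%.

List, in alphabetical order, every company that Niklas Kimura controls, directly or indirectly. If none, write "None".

Niklas holds 70% of Brightwater, so Niklas controls Brightwater.
Brightwater and Niklas together hold 15% + 58% = 73% of Larkspur, so Niklas controls Larkspur.
Brightwater holds 50% of Cobalt, so Niklas controls Cobalt.
Brightwater holds 39% of Solent, so Niklas controls Solent.
No other company's threshold is met.

Brightwater Infrastructure Oy, Cobalt Pharma KK, Larkspur Marine Ltd, Solent Resources AS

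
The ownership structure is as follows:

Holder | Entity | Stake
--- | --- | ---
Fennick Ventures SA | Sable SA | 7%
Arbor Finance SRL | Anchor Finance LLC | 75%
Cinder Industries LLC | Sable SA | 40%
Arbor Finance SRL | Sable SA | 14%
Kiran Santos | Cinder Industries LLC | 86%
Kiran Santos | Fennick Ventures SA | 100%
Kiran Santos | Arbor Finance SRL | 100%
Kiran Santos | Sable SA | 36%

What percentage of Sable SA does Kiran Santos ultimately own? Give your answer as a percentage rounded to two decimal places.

91.40%

Kiran reaches Sable along 4 paths.
Via Arbor: 100% × 14% = 14%.
Via Cinder: 86% × 40% = 34.4%.
Direct stake: 36% = 36%.
Via Fennick: 100% × 7% = 7%.
Total: 14% + 34.4% + 36% + 7% = 91.4%.
Rounded: 91.40%.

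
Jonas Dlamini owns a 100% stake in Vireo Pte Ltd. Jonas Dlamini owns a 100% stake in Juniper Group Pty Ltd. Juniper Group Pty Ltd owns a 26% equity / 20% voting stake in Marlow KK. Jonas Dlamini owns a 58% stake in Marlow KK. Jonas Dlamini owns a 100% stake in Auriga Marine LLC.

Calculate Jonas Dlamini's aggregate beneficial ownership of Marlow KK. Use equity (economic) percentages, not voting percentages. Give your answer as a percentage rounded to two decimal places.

84.00%

Jonas reaches Marlow along 2 paths.
Direct stake: 58% = 58%.
Via Juniper: 100% × 26% = 26%.
Total: 58% + 26% = 84%.
Rounded: 84.00%.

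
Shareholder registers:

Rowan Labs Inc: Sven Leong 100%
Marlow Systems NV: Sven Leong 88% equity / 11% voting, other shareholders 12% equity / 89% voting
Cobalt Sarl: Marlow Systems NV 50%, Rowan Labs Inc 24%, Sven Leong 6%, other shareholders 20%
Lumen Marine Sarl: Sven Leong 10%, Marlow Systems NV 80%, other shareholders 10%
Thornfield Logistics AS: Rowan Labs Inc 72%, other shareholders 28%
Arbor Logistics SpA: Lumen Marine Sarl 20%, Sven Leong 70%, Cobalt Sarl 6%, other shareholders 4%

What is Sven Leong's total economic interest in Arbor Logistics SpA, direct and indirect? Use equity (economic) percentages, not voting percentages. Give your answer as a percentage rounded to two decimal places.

Sven reaches Arbor along 6 paths.
Via Lumen: 10% × 20% = 2%.
Via Marlow → Lumen: 88% × 80% × 20% = 14.08%.
Direct stake: 70% = 70%.
Via Marlow → Cobalt: 88% × 50% × 6% = 2.64%.
Via Rowan → Cobalt: 100% × 24% × 6% = 1.44%.
Via Cobalt: 6% × 6% = 0.36%.
Total: 2% + 14.08% + 70% + 2.64% + 1.44% + 0.36% = 90.52%.

90.52%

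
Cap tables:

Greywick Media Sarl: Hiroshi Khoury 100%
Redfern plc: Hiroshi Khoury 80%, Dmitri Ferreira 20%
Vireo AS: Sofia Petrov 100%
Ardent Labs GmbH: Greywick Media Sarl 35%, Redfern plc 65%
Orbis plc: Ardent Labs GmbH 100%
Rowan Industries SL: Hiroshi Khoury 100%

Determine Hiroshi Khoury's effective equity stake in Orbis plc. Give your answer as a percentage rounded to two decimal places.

87.00%

Hiroshi reaches Orbis along 2 paths.
Via Greywick → Ardent: 100% × 35% × 100% = 35%.
Via Redfern → Ardent: 80% × 65% × 100% = 52%.
Total: 35% + 52% = 87%.
Rounded: 87.00%.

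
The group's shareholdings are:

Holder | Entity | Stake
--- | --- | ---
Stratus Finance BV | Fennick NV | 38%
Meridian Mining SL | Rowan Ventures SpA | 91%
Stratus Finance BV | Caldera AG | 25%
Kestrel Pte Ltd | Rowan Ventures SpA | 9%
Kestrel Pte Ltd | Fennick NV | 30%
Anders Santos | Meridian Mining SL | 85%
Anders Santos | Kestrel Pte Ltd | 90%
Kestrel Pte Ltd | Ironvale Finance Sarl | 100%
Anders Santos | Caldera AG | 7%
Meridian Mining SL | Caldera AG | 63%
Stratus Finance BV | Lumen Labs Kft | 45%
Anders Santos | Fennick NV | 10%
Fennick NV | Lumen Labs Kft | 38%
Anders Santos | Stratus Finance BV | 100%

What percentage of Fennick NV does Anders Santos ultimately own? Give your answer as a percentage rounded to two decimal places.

75.00%

Anders reaches Fennick along 3 paths.
Direct stake: 10% = 10%.
Via Kestrel: 90% × 30% = 27%.
Via Stratus: 100% × 38% = 38%.
Total: 10% + 27% + 38% = 75%.
Rounded: 75.00%.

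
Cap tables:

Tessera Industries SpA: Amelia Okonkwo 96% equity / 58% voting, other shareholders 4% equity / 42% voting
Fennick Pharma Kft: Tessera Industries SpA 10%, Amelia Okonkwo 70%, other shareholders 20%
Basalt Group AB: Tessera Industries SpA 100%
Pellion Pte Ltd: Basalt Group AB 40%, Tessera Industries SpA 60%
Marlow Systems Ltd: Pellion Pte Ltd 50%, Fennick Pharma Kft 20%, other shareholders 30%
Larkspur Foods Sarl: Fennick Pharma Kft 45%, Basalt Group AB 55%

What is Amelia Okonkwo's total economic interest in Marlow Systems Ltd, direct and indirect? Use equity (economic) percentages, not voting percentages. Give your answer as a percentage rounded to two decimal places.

Amelia reaches Marlow along 4 paths.
Via Tessera → Basalt → Pellion: 96% × 100% × 40% × 50% = 19.2%.
Via Tessera → Pellion: 96% × 60% × 50% = 28.8%.
Via Tessera → Fennick: 96% × 10% × 20% = 1.92%.
Via Fennick: 70% × 20% = 14%.
Total: 19.2% + 28.8% + 1.92% + 14% = 63.92%.

63.92%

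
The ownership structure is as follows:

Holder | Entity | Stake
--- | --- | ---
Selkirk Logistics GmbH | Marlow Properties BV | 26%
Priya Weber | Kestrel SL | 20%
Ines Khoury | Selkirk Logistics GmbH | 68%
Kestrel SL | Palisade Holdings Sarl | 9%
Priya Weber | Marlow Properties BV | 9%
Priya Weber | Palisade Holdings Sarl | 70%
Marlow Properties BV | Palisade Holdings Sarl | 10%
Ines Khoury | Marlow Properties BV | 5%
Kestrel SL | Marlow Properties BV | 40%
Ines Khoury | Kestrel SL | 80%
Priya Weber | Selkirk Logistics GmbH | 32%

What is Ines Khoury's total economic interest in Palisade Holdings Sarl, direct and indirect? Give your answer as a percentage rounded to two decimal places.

12.67%

Ines reaches Palisade along 4 paths.
Via Selkirk → Marlow: 68% × 26% × 10% = 1.768%.
Via Kestrel → Marlow: 80% × 40% × 10% = 3.2%.
Via Marlow: 5% × 10% = 0.5%.
Via Kestrel: 80% × 9% = 7.2%.
Total: 1.768% + 3.2% + 0.5% + 7.2% = 12.668%.
Rounded: 12.67%.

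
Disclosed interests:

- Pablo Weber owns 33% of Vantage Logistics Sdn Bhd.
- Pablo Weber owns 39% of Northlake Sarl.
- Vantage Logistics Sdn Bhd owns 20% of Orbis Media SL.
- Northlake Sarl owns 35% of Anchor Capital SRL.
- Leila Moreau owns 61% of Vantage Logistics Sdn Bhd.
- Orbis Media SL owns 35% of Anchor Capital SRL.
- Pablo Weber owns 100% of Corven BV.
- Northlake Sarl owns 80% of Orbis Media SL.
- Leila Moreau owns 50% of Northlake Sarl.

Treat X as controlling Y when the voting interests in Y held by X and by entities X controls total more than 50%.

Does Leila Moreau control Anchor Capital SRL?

No

Leila holds 61% of Vantage, so Leila controls Vantage.
Neither Leila nor any entity Leila controls holds any voting interest in Anchor.
So Leila does not control Anchor.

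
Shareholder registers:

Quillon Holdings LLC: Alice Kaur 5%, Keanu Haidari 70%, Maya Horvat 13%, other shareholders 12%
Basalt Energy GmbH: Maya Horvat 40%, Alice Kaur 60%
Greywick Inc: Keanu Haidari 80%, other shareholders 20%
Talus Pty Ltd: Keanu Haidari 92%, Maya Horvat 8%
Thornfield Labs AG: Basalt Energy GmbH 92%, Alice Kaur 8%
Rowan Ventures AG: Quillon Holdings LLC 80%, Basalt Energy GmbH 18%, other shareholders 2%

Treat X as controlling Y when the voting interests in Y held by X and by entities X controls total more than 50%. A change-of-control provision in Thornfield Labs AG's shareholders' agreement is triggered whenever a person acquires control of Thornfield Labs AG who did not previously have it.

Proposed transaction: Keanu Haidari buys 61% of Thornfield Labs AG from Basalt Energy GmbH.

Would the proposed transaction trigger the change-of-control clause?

Yes

The purchase adds only to Keanu's holdings (Basalt's stake shrinks), so Keanu is the only person who could newly come to control Thornfield.
Keanu holds 70% of Quillon, so Keanu controls Quillon.
Keanu holds 80% of Greywick, so Keanu controls Greywick.
Keanu holds 92% of Talus, so Keanu controls Talus.
Quillon holds 80% of Rowan, so Keanu controls Rowan.
Neither Keanu nor any entity Keanu controls holds any voting interest in Thornfield.
So before the transaction, Keanu does not control Thornfield.
After the purchase, Keanu holds 61% of Thornfield directly, and Basalt's stake falls to 31%.
Keanu holds 61% of Thornfield, so Keanu controls Thornfield.
Keanu did not control Thornfield before and does after, so the clause is triggered.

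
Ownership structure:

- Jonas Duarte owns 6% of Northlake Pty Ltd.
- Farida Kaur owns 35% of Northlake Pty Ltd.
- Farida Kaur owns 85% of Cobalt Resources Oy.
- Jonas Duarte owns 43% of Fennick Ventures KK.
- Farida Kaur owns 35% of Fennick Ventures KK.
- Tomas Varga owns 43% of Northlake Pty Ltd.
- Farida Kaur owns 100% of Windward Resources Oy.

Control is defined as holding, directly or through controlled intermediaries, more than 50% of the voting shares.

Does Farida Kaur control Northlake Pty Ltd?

No

Farida holds 85% of Cobalt, so Farida controls Cobalt.
Farida holds 100% of Windward, so Farida controls Windward.
In Northlake, Farida's side holds only 35%, not > 50%.
So Farida does not control Northlake.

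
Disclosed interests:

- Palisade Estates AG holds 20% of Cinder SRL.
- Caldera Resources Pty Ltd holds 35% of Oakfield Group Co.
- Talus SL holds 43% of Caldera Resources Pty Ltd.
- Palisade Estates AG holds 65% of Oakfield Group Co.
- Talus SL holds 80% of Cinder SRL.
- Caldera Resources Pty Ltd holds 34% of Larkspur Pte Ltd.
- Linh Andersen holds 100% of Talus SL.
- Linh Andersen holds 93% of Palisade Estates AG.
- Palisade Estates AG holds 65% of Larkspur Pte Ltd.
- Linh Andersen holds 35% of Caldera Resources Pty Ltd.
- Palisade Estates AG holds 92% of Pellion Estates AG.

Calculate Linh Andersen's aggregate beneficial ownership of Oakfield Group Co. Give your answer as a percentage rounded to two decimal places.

87.75%

Linh reaches Oakfield along 3 paths.
Via Palisade: 93% × 65% = 60.45%.
Via Talus → Caldera: 100% × 43% × 35% = 15.05%.
Via Caldera: 35% × 35% = 12.25%.
Total: 60.45% + 15.05% + 12.25% = 87.75%.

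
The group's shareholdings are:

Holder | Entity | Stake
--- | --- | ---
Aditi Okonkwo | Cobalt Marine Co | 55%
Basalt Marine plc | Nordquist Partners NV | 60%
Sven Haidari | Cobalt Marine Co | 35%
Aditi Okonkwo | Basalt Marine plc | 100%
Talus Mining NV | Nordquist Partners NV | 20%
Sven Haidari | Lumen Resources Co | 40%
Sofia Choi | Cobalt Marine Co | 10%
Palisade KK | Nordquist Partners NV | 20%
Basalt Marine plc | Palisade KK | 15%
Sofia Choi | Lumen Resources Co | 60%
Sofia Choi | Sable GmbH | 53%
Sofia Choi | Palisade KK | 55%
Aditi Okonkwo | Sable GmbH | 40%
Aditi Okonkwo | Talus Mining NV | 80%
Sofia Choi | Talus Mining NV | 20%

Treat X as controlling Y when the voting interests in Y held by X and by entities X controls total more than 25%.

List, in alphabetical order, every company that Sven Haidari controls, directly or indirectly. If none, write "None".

Cobalt Marine Co, Lumen Resources Co

Sven holds 40% of Lumen, so Sven controls Lumen.
Sven holds 35% of Cobalt, so Sven controls Cobalt.
No other company's threshold is met.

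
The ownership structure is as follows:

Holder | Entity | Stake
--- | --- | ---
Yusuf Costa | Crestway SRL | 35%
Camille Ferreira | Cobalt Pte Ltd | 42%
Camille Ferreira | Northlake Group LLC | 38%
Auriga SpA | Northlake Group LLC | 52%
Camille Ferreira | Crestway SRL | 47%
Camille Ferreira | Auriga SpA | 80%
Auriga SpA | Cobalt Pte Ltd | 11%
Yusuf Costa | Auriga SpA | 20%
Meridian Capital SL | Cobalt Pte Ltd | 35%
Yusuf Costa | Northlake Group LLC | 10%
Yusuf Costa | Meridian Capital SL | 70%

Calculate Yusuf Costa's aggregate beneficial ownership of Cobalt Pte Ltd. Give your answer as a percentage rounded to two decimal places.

26.70%

Yusuf reaches Cobalt along 2 paths.
Via Meridian: 70% × 35% = 24.5%.
Via Auriga: 20% × 11% = 2.2%.
Total: 24.5% + 2.2% = 26.7%.
Rounded: 26.70%.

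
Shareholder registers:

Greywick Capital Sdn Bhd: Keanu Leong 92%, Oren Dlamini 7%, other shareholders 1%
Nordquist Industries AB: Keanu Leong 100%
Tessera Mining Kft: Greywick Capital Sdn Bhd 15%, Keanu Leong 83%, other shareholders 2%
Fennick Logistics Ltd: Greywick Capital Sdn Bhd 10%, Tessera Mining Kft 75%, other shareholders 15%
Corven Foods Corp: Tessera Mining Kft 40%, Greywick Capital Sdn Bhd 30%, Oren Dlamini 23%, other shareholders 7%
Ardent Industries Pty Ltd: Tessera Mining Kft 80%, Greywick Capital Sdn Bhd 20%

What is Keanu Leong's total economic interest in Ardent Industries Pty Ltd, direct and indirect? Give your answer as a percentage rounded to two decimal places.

Keanu reaches Ardent along 3 paths.
Via Greywick → Tessera: 92% × 15% × 80% = 11.04%.
Via Tessera: 83% × 80% = 66.4%.
Via Greywick: 92% × 20% = 18.4%.
Total: 11.04% + 66.4% + 18.4% = 95.84%.

95.84%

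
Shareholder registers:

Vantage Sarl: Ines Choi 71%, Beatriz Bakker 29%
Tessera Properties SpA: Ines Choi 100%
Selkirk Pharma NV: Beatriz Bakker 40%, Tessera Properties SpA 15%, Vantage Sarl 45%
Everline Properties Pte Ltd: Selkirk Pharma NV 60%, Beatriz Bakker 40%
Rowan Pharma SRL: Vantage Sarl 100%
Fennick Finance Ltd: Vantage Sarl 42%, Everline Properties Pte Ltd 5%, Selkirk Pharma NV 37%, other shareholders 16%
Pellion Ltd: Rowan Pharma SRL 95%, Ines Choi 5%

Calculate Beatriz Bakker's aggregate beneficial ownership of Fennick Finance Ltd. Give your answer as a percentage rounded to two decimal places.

Beatriz reaches Fennick along 6 paths.
Via Vantage: 29% × 42% = 12.18%.
Via Selkirk → Everline: 40% × 60% × 5% = 1.2%.
Via Vantage → Selkirk → Everline: 29% × 45% × 60% × 5% = 0.3915%.
Via Everline: 40% × 5% = 2%.
Via Selkirk: 40% × 37% = 14.8%.
Via Vantage → Selkirk: 29% × 45% × 37% = 4.8285%.
Total: 12.18% + 1.2% + 0.3915% + 2% + 14.8% + 4.8285% = 35.4%.
Rounded: 35.40%.

35.40%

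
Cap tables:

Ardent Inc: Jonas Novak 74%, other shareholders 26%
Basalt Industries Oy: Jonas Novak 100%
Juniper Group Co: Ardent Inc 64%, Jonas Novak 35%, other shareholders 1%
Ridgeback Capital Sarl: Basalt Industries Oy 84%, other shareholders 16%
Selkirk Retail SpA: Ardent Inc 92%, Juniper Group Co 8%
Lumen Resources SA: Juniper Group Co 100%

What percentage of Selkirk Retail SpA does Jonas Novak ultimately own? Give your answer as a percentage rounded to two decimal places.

74.67%

Jonas reaches Selkirk along 3 paths.
Via Ardent: 74% × 92% = 68.08%.
Via Ardent → Juniper: 74% × 64% × 8% = 3.7888%.
Via Juniper: 35% × 8% = 2.8%.
Total: 68.08% + 3.7888% + 2.8% = 74.6688%.
Rounded: 74.67%.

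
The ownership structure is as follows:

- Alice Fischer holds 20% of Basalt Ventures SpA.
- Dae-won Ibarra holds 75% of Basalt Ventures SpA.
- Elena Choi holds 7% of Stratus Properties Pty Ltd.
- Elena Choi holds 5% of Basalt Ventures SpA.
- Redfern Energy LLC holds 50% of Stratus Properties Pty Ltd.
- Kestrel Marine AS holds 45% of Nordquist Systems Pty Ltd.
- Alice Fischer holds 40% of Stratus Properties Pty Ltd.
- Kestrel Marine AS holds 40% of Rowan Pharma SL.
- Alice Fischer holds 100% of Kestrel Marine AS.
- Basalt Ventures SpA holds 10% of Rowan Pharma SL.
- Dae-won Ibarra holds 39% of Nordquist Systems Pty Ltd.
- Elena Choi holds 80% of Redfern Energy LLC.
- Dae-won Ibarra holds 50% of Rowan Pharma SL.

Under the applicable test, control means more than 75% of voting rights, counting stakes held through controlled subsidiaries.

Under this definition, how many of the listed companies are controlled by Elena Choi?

Elena holds 80% of Redfern, so Elena controls Redfern.
No other company's threshold is met.
Elena controls 1 company.

1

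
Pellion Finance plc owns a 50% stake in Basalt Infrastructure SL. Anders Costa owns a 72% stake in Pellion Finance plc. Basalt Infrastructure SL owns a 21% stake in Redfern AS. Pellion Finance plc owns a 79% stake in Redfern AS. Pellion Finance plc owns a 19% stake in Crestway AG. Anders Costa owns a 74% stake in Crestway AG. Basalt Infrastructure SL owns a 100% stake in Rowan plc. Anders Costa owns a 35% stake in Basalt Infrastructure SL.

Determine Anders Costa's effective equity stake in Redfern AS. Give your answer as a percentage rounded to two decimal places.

Anders reaches Redfern along 3 paths.
Via Pellion → Basalt: 72% × 50% × 21% = 7.56%.
Via Basalt: 35% × 21% = 7.35%.
Via Pellion: 72% × 79% = 56.88%.
Total: 7.56% + 7.35% + 56.88% = 71.79%.

71.79%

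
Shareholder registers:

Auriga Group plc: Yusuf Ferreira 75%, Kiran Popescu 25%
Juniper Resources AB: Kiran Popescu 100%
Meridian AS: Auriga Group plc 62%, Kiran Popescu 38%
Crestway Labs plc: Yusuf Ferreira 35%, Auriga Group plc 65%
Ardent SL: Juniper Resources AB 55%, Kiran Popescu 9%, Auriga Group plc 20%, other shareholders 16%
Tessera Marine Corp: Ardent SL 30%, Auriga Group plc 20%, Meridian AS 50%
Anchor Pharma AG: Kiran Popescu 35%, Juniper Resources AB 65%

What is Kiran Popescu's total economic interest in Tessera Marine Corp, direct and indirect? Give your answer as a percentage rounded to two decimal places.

52.45%

Kiran reaches Tessera along 6 paths.
Via Juniper → Ardent: 100% × 55% × 30% = 16.5%.
Via Ardent: 9% × 30% = 2.7%.
Via Auriga → Ardent: 25% × 20% × 30% = 1.5%.
Via Auriga: 25% × 20% = 5%.
Via Auriga → Meridian: 25% × 62% × 50% = 7.75%.
Via Meridian: 38% × 50% = 19%.
Total: 16.5% + 2.7% + 1.5% + 5% + 7.75% + 19% = 52.45%.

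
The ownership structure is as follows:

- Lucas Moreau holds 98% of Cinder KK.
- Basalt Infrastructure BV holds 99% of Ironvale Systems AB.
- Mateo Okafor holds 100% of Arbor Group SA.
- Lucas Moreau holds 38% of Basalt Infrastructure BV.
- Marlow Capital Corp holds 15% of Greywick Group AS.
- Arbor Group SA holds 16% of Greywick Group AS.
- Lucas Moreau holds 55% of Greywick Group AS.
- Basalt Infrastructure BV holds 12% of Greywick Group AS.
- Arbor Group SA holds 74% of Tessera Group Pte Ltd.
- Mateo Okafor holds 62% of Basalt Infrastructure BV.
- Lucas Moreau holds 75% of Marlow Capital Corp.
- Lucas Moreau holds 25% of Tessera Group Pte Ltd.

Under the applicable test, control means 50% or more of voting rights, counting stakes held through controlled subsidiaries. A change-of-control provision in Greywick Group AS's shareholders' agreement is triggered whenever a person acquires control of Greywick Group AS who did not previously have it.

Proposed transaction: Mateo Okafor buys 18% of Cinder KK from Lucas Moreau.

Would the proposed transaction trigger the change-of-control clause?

No

The purchase adds only to Mateo's holdings (Lucas's stake shrinks), so Mateo is the only person who could newly come to control Greywick.
Mateo holds 100% of Arbor, so Mateo controls Arbor.
Mateo holds 62% of Basalt, so Mateo controls Basalt.
Arbor holds 74% of Tessera, so Mateo controls Tessera.
Basalt holds 99% of Ironvale, so Mateo controls Ironvale.
In Greywick, Mateo's side holds only 16% + 12% = 28%, not ≥ 50%.
So before the transaction, Mateo does not control Greywick.
After the purchase, Mateo holds 18% of Cinder directly, and Lucas's stake falls to 80%.
Mateo's side now holds 18% of Cinder, not ≥ 50%, so Mateo still does not control Cinder.
After the transaction, Mateo's side holds 16% + 12% = 28% of Greywick, not ≥ 50%, so Mateo still does not control Greywick.
No new person acquires control, so the clause is not triggered.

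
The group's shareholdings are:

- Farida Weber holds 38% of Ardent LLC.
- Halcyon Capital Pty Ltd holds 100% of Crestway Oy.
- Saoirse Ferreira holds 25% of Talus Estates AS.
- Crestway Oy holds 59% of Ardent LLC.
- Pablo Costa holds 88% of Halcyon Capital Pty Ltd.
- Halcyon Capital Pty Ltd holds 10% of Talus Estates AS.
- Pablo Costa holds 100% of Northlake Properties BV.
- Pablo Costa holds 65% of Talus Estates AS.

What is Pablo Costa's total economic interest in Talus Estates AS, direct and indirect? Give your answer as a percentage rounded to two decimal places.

Pablo reaches Talus along 2 paths.
Direct stake: 65% = 65%.
Via Halcyon: 88% × 10% = 8.8%.
Total: 65% + 8.8% = 73.8%.
Rounded: 73.80%.

73.80%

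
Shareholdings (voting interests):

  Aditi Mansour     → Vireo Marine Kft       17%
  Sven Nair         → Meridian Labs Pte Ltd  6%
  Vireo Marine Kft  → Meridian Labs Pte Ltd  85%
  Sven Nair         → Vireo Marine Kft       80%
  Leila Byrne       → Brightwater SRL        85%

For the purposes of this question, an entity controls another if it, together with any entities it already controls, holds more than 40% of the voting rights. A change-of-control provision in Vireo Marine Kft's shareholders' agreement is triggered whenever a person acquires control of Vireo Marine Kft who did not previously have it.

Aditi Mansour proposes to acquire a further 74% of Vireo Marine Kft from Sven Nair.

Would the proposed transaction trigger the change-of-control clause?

Yes

The purchase adds only to Aditi's holdings (Sven's stake shrinks), so Aditi is the only person who could newly come to control Vireo.
Aditi's largest direct stake is 17% in Vireo, which does not meet the threshold, so Aditi controls no company.
In Vireo, Aditi's side holds only 17%, not > 40%.
So before the transaction, Aditi does not control Vireo.
After the purchase, Aditi's direct stake in Vireo rises to 17% + 74% = 91%, and Sven's stake falls to 6%.
Aditi holds 91% of Vireo, so Aditi controls Vireo.
Aditi did not control Vireo before and does after, so the clause is triggered.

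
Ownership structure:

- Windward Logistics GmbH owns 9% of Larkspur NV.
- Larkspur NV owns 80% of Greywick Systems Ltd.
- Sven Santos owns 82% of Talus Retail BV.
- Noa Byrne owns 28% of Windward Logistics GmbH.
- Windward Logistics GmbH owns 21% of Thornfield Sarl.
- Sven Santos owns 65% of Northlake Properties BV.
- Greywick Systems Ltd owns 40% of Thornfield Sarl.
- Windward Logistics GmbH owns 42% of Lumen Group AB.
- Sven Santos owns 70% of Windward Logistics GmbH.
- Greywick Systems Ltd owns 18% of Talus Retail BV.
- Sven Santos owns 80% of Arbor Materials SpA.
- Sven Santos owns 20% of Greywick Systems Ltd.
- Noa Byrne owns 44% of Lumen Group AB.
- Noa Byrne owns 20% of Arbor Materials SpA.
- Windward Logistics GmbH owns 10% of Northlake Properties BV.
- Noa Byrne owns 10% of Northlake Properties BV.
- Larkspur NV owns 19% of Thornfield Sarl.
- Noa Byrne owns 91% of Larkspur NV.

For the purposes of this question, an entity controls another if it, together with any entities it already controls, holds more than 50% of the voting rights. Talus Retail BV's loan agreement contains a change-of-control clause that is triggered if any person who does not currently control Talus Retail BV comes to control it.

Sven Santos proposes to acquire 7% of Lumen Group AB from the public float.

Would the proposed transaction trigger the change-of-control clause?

The purchase changes only Sven's holdings, so Sven is the only person who could newly come to control Talus.
Sven holds 82% of Talus, so Sven controls Talus.
So Sven already controls Talus before the transaction.
After the purchase, Sven holds 7% of Lumen directly.
Sven controlled Talus already, so this is not a new person acquiring control; every other person's position is unchanged or reduced.
No new person acquires control, so the clause is not triggered.

No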